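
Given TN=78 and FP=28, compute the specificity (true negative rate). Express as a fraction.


Specificity = TN / (TN + FP) = 78 / 106 = 39/53.

39/53


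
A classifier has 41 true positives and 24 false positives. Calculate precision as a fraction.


Precision = TP / (TP + FP) = 41 / 65 = 41/65.

41/65


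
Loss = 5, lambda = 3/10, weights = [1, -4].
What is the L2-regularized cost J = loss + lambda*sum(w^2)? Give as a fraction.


L2 sq norm = sum(w^2) = 17. J = 5 + 3/10 * 17 = 101/10.

101/10


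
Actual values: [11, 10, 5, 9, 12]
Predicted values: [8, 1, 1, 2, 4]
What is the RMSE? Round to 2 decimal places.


MSE = 43.8000. RMSE = sqrt(43.8000) = 6.62.

6.62


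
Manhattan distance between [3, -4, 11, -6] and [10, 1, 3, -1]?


d = sum of absolute differences: |3-10|=7 + |-4-1|=5 + |11-3|=8 + |-6--1|=5 = 25.

25


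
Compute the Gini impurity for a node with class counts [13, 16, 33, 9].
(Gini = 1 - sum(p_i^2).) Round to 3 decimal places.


Total = 71. Proportions: 13/71, 16/71, 33/71, 9/71. sum(p_i^2) = 0.3164. Gini = 1 - 0.3164 = 0.6836, which rounds to 0.684.

0.684


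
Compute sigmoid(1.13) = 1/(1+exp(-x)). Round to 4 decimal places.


sigma(1.13) = 1/(1+e^(-1.13)) = 1/(1+0.323033) = 1/1.323033 = 0.7558.

0.7558


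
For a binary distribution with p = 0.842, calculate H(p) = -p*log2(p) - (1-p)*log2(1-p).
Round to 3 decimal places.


H = -0.842*log2(0.842) - 0.158*log2(0.158) = 0.630.

0.630


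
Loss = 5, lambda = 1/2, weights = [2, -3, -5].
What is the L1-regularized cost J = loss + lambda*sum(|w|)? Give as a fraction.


L1 norm = sum(|w|) = 10. J = 5 + 1/2 * 10 = 10.

10


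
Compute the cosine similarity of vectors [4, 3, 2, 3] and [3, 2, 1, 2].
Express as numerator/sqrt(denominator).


dot = 26. |a|^2 = 38, |b|^2 = 18. cos = 26/sqrt(684).

26/sqrt(684)


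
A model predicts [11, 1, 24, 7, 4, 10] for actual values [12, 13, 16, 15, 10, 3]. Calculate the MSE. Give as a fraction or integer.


MSE = (1/6) * ((12-11)^2=1 + (13-1)^2=144 + (16-24)^2=64 + (15-7)^2=64 + (10-4)^2=36 + (3-10)^2=49). Sum = 358. MSE = 179/3.

179/3


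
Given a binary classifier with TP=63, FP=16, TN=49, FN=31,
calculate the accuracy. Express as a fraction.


Accuracy = (TP + TN) / (TP + TN + FP + FN) = (63 + 49) / 159 = 112/159.

112/159


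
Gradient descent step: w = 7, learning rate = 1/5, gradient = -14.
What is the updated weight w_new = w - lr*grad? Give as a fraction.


w_new = 7 - 1/5 * -14 = 7 - -14/5 = 49/5.

49/5


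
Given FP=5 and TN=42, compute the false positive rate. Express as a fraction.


FPR = FP / (FP + TN) = 5 / 47 = 5/47.

5/47


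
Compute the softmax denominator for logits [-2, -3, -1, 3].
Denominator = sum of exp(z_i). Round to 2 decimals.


Denom = e^-2=0.1353 + e^-3=0.0498 + e^-1=0.3679 + e^3=20.0855. Sum = 20.6385, which rounds to 20.64.

20.64


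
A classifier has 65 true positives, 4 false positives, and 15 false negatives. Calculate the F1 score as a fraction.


Precision = 65/69 = 65/69. Recall = 65/80 = 13/16. F1 = 2*P*R/(P+R) = 130/149.

130/149


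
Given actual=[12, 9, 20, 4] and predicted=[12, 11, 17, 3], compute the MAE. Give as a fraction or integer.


MAE = (1/4) * (|12-12|=0 + |9-11|=2 + |20-17|=3 + |4-3|=1). Sum = 6. MAE = 3/2.

3/2


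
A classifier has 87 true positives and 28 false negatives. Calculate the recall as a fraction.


Recall = TP / (TP + FN) = 87 / 115 = 87/115.

87/115


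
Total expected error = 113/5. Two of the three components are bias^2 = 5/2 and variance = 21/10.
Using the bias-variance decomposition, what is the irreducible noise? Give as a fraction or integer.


Total error = bias^2 + variance + irreducible noise. So irreducible noise = 113/5 - 5/2 - 21/10 = 18.

18


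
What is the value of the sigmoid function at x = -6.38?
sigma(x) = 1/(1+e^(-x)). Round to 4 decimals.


sigma(-6.38) = 1/(1+e^(6.38)) = 1/(1+589.927708) = 1/590.927708 = 0.0017.

0.0017


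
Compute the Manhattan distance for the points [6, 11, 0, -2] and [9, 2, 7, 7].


d = sum of absolute differences: |6-9|=3 + |11-2|=9 + |0-7|=7 + |-2-7|=9 = 28.

28


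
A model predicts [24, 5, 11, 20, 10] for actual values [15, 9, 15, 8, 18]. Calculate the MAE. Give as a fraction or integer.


MAE = (1/5) * (|15-24|=9 + |9-5|=4 + |15-11|=4 + |8-20|=12 + |18-10|=8). Sum = 37. MAE = 37/5.

37/5


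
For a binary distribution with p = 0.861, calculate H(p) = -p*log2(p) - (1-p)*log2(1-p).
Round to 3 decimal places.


H = -0.861*log2(0.861) - 0.139*log2(0.139) = 0.582.

0.582


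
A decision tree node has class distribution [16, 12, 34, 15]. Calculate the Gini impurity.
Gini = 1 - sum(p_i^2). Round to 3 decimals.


Total = 77. Proportions: 16/77, 12/77, 34/77, 15/77. sum(p_i^2) = 0.3004. Gini = 1 - 0.3004 = 0.6996, which rounds to 0.700.

0.700


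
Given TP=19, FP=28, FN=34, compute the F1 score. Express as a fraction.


Precision = 19/47 = 19/47. Recall = 19/53 = 19/53. F1 = 2*P*R/(P+R) = 19/50.

19/50


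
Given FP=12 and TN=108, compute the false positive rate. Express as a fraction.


FPR = FP / (FP + TN) = 12 / 120 = 1/10.

1/10


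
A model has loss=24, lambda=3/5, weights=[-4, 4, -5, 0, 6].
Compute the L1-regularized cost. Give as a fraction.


L1 norm = sum(|w|) = 19. J = 24 + 3/5 * 19 = 177/5.

177/5


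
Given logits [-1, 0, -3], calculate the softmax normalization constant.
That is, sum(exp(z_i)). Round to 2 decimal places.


Denom = e^-1=0.3679 + e^0=1.0000 + e^-3=0.0498. Sum = 1.4177, which rounds to 1.42.

1.42


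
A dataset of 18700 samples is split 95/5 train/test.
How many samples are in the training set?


Test set = 18700 * 5% = 935. Training set = 18700 - 935 = 17765.

17765


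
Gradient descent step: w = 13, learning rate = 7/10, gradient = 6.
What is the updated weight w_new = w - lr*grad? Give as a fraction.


w_new = 13 - 7/10 * 6 = 13 - 21/5 = 44/5.

44/5


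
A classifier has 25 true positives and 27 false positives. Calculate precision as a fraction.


Precision = TP / (TP + FP) = 25 / 52 = 25/52.

25/52


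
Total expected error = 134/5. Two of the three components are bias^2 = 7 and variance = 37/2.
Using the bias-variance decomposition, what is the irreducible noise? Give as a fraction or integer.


Total error = bias^2 + variance + irreducible noise. So irreducible noise = 134/5 - 7 - 37/2 = 13/10.

13/10


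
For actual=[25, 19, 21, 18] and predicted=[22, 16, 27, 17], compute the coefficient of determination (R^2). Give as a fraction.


Mean(y) = 83/4. SS_res = 55. SS_tot = 115/4. R^2 = 1 - 55/(115/4) = -21/23.

-21/23


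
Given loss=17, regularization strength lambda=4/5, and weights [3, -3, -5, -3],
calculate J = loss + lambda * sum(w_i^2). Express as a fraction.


L2 sq norm = sum(w^2) = 52. J = 17 + 4/5 * 52 = 293/5.

293/5


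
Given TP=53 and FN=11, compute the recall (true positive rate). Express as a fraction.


Recall = TP / (TP + FN) = 53 / 64 = 53/64.

53/64


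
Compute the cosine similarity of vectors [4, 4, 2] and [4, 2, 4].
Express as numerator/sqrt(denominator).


dot = 32. |a|^2 = 36, |b|^2 = 36. cos = 32/sqrt(1296).

32/sqrt(1296)


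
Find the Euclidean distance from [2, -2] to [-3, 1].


d = sqrt(sum of squared differences). (2--3)^2=25, (-2-1)^2=9. Sum = 34.

sqrt(34)


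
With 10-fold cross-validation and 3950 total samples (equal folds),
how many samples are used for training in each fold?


Each validation fold has 3950/10 = 395 samples. Training set = 3950 - 395 = 3555.

3555


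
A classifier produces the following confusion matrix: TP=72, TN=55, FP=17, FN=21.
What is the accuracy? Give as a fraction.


Accuracy = (TP + TN) / (TP + TN + FP + FN) = (72 + 55) / 165 = 127/165.

127/165


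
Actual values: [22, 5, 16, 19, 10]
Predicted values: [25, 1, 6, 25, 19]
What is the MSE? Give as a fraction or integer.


MSE = (1/5) * ((22-25)^2=9 + (5-1)^2=16 + (16-6)^2=100 + (19-25)^2=36 + (10-19)^2=81). Sum = 242. MSE = 242/5.

242/5


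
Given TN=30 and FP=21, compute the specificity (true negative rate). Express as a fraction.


Specificity = TN / (TN + FP) = 30 / 51 = 10/17.

10/17


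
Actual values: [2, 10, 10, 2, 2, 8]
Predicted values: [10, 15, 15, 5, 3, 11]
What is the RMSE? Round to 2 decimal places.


MSE = 22.1667. RMSE = sqrt(22.1667) = 4.71.

4.71


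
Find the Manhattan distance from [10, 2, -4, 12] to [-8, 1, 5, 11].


d = sum of absolute differences: |10--8|=18 + |2-1|=1 + |-4-5|=9 + |12-11|=1 = 29.

29


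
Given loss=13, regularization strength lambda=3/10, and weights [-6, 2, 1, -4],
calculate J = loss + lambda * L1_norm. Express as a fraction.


L1 norm = sum(|w|) = 13. J = 13 + 3/10 * 13 = 169/10.

169/10


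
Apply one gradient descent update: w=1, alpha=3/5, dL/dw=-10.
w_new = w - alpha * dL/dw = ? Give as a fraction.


w_new = 1 - 3/5 * -10 = 1 - -6 = 7.

7


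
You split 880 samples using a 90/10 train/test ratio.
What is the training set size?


Test set = 880 * 10% = 88. Training set = 880 - 88 = 792.

792


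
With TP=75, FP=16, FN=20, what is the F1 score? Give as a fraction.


Precision = 75/91 = 75/91. Recall = 75/95 = 15/19. F1 = 2*P*R/(P+R) = 25/31.

25/31


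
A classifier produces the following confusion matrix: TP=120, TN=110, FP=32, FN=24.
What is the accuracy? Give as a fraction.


Accuracy = (TP + TN) / (TP + TN + FP + FN) = (120 + 110) / 286 = 115/143.

115/143


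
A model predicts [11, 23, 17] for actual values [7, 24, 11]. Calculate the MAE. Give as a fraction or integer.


MAE = (1/3) * (|7-11|=4 + |24-23|=1 + |11-17|=6). Sum = 11. MAE = 11/3.

11/3


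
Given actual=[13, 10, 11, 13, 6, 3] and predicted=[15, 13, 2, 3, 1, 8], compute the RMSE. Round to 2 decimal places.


MSE = 40.6667. RMSE = sqrt(40.6667) = 6.38.

6.38


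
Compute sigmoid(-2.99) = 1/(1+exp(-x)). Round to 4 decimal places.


sigma(-2.99) = 1/(1+e^(2.99)) = 1/(1+19.885682) = 1/20.885682 = 0.0479.

0.0479


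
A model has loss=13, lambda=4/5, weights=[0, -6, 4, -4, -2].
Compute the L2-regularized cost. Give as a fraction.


L2 sq norm = sum(w^2) = 72. J = 13 + 4/5 * 72 = 353/5.

353/5


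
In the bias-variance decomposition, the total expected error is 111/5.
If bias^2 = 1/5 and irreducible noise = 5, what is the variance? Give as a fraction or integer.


Total error = bias^2 + variance + irreducible noise. So variance = 111/5 - 1/5 - 5 = 17.

17


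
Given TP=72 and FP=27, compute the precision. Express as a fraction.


Precision = TP / (TP + FP) = 72 / 99 = 8/11.

8/11


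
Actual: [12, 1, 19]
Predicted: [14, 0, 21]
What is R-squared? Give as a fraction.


Mean(y) = 32/3. SS_res = 9. SS_tot = 494/3. R^2 = 1 - 9/(494/3) = 467/494.

467/494


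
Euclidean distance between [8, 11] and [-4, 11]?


d = sqrt(sum of squared differences). (8--4)^2=144, (11-11)^2=0. Sum = 144.

12


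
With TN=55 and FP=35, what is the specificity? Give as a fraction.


Specificity = TN / (TN + FP) = 55 / 90 = 11/18.

11/18


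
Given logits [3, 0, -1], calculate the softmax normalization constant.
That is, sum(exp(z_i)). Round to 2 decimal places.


Denom = e^3=20.0855 + e^0=1.0000 + e^-1=0.3679. Sum = 21.4534, which rounds to 21.45.

21.45


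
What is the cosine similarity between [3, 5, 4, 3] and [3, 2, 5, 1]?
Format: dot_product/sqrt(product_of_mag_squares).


dot = 42. |a|^2 = 59, |b|^2 = 39. cos = 42/sqrt(2301).

42/sqrt(2301)


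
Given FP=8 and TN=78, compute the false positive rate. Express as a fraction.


FPR = FP / (FP + TN) = 8 / 86 = 4/43.

4/43


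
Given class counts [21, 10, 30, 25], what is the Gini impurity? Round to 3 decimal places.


Total = 86. Proportions: 21/86, 10/86, 30/86, 25/86. sum(p_i^2) = 0.2793. Gini = 1 - 0.2793 = 0.7207, which rounds to 0.721.

0.721


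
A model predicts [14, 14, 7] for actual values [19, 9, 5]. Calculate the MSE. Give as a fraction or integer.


MSE = (1/3) * ((19-14)^2=25 + (9-14)^2=25 + (5-7)^2=4). Sum = 54. MSE = 18.

18


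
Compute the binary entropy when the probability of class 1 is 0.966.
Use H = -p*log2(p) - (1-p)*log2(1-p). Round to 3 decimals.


H = -0.966*log2(0.966) - 0.034*log2(0.034) = 0.214.

0.214


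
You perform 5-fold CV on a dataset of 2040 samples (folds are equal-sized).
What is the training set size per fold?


Each validation fold has 2040/5 = 408 samples. Training set = 2040 - 408 = 1632.

1632


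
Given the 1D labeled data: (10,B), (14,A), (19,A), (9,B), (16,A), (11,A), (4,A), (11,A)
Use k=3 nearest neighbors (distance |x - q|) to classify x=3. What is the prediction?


Distances: |10-3|=7, |14-3|=11, |19-3|=16, |9-3|=6, |16-3|=13, |11-3|=8, |4-3|=1, |11-3|=8. 3 nearest: (4,A), (9,B), (10,B). Counts: {'A': 1, 'B': 2}. Majority class: B.

B


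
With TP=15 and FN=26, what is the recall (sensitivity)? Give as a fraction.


Recall = TP / (TP + FN) = 15 / 41 = 15/41.

15/41


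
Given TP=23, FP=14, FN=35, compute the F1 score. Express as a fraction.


Precision = 23/37 = 23/37. Recall = 23/58 = 23/58. F1 = 2*P*R/(P+R) = 46/95.

46/95


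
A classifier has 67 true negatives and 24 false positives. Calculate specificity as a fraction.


Specificity = TN / (TN + FP) = 67 / 91 = 67/91.

67/91


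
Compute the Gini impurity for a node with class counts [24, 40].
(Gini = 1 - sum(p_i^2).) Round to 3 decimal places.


Total = 64. Proportions: 24/64, 40/64. sum(p_i^2) = 0.5312. Gini = 1 - 0.5312 = 0.4688, which rounds to 0.469.

0.469


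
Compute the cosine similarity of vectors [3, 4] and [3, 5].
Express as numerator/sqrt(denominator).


dot = 29. |a|^2 = 25, |b|^2 = 34. cos = 29/sqrt(850).

29/sqrt(850)


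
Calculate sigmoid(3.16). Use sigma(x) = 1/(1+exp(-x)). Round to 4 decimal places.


sigma(3.16) = 1/(1+e^(-3.16)) = 1/(1+0.042426) = 1/1.042426 = 0.9593.

0.9593


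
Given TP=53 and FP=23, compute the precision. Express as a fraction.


Precision = TP / (TP + FP) = 53 / 76 = 53/76.

53/76


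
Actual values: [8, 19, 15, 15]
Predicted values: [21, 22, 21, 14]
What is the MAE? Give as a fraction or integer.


MAE = (1/4) * (|8-21|=13 + |19-22|=3 + |15-21|=6 + |15-14|=1). Sum = 23. MAE = 23/4.

23/4


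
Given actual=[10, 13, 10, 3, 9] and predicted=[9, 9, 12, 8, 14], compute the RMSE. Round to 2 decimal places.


MSE = 14.2000. RMSE = sqrt(14.2000) = 3.77.

3.77


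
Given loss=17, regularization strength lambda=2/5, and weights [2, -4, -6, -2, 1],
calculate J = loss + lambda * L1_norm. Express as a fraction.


L1 norm = sum(|w|) = 15. J = 17 + 2/5 * 15 = 23.

23


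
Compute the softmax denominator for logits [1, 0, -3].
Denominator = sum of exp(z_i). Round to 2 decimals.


Denom = e^1=2.7183 + e^0=1.0000 + e^-3=0.0498. Sum = 3.7681, which rounds to 3.77.

3.77


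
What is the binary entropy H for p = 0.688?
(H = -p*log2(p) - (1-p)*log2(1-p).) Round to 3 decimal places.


H = -0.688*log2(0.688) - 0.312*log2(0.312) = 0.895.

0.895


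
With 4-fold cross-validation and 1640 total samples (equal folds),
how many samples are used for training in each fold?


Each validation fold has 1640/4 = 410 samples. Training set = 1640 - 410 = 1230.

1230


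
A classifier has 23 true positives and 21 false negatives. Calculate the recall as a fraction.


Recall = TP / (TP + FN) = 23 / 44 = 23/44.

23/44


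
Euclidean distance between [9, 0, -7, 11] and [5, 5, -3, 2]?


d = sqrt(sum of squared differences). (9-5)^2=16, (0-5)^2=25, (-7--3)^2=16, (11-2)^2=81. Sum = 138.

sqrt(138)


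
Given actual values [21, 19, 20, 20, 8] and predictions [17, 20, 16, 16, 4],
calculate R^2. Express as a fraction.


Mean(y) = 88/5. SS_res = 65. SS_tot = 586/5. R^2 = 1 - 65/(586/5) = 261/586.

261/586


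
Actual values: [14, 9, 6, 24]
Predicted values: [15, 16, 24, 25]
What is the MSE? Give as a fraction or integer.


MSE = (1/4) * ((14-15)^2=1 + (9-16)^2=49 + (6-24)^2=324 + (24-25)^2=1). Sum = 375. MSE = 375/4.

375/4


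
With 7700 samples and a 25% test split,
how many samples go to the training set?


Test set = 7700 * 25% = 1925. Training set = 7700 - 1925 = 5775.

5775


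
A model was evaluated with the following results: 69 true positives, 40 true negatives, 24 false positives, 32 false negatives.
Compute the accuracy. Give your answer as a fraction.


Accuracy = (TP + TN) / (TP + TN + FP + FN) = (69 + 40) / 165 = 109/165.

109/165


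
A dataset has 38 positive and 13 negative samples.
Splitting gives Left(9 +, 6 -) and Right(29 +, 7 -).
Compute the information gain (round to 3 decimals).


H(parent) = 0.8190. H(left) = 0.9710, H(right) = 0.7107. Weighted = (15/51)*0.9710 + (36/51)*0.7107 = 0.7873. IG = 0.8190 - 0.7873 = 0.0317, which rounds to 0.032.

0.032


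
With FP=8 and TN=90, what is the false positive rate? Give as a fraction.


FPR = FP / (FP + TN) = 8 / 98 = 4/49.

4/49


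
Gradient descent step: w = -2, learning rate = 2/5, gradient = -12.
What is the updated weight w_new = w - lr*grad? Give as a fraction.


w_new = -2 - 2/5 * -12 = -2 - -24/5 = 14/5.

14/5


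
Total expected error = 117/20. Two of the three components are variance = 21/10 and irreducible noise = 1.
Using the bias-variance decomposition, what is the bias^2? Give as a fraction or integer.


Total error = bias^2 + variance + irreducible noise. So bias^2 = 117/20 - 21/10 - 1 = 11/4.

11/4


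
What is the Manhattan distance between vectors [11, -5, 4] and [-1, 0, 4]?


d = sum of absolute differences: |11--1|=12 + |-5-0|=5 + |4-4|=0 = 17.

17


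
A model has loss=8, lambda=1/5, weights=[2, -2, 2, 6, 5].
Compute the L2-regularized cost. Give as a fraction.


L2 sq norm = sum(w^2) = 73. J = 8 + 1/5 * 73 = 113/5.

113/5


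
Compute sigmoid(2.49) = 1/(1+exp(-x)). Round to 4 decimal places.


sigma(2.49) = 1/(1+e^(-2.49)) = 1/(1+0.082910) = 1/1.082910 = 0.9234.

0.9234


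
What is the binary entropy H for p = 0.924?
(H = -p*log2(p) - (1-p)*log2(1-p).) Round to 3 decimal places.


H = -0.924*log2(0.924) - 0.076*log2(0.076) = 0.388.

0.388


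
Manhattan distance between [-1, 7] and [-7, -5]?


d = sum of absolute differences: |-1--7|=6 + |7--5|=12 = 18.

18


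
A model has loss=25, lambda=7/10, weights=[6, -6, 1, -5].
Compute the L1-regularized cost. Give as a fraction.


L1 norm = sum(|w|) = 18. J = 25 + 7/10 * 18 = 188/5.

188/5


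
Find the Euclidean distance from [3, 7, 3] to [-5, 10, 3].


d = sqrt(sum of squared differences). (3--5)^2=64, (7-10)^2=9, (3-3)^2=0. Sum = 73.

sqrt(73)


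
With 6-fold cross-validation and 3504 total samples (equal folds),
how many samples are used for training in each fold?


Each validation fold has 3504/6 = 584 samples. Training set = 3504 - 584 = 2920.

2920


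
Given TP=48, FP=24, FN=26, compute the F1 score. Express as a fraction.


Precision = 48/72 = 2/3. Recall = 48/74 = 24/37. F1 = 2*P*R/(P+R) = 48/73.

48/73


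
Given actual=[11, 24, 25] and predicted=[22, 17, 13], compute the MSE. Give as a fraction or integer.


MSE = (1/3) * ((11-22)^2=121 + (24-17)^2=49 + (25-13)^2=144). Sum = 314. MSE = 314/3.

314/3


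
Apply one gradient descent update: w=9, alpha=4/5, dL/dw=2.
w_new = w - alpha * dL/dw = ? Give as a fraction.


w_new = 9 - 4/5 * 2 = 9 - 8/5 = 37/5.

37/5


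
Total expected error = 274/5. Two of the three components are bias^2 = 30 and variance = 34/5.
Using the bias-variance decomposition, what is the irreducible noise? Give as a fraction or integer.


Total error = bias^2 + variance + irreducible noise. So irreducible noise = 274/5 - 30 - 34/5 = 18.

18


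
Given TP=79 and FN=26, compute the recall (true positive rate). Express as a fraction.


Recall = TP / (TP + FN) = 79 / 105 = 79/105.

79/105


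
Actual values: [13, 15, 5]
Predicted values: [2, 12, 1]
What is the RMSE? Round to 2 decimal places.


MSE = 48.6667. RMSE = sqrt(48.6667) = 6.98.

6.98


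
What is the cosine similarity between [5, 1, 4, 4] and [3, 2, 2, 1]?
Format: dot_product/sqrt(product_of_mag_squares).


dot = 29. |a|^2 = 58, |b|^2 = 18. cos = 29/sqrt(1044).

29/sqrt(1044)


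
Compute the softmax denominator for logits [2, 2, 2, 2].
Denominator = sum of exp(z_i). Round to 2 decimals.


Denom = e^2=7.3891 + e^2=7.3891 + e^2=7.3891 + e^2=7.3891. Sum = 29.5564, which rounds to 29.56.

29.56


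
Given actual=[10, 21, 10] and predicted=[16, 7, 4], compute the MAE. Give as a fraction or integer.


MAE = (1/3) * (|10-16|=6 + |21-7|=14 + |10-4|=6). Sum = 26. MAE = 26/3.

26/3


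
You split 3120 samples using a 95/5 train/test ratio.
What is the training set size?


Test set = 3120 * 5% = 156. Training set = 3120 - 156 = 2964.

2964


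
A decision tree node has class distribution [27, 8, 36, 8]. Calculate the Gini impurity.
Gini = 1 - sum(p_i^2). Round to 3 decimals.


Total = 79. Proportions: 27/79, 8/79, 36/79, 8/79. sum(p_i^2) = 0.3450. Gini = 1 - 0.3450 = 0.6550, which rounds to 0.655.

0.655


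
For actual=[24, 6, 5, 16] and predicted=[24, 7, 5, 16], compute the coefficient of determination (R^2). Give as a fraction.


Mean(y) = 51/4. SS_res = 1. SS_tot = 971/4. R^2 = 1 - 1/(971/4) = 967/971.

967/971


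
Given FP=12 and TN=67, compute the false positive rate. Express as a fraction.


FPR = FP / (FP + TN) = 12 / 79 = 12/79.

12/79


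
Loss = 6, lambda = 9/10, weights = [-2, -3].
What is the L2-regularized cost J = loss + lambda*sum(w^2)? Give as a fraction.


L2 sq norm = sum(w^2) = 13. J = 6 + 9/10 * 13 = 177/10.

177/10


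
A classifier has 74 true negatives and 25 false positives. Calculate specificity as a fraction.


Specificity = TN / (TN + FP) = 74 / 99 = 74/99.

74/99


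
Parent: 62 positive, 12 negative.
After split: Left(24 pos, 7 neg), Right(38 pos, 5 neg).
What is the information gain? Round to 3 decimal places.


H(parent) = 0.6395. H(left) = 0.7706, H(right) = 0.5186. Weighted = (31/74)*0.7706 + (43/74)*0.5186 = 0.6242. IG = 0.6395 - 0.6242 = 0.0153, which rounds to 0.015.

0.015


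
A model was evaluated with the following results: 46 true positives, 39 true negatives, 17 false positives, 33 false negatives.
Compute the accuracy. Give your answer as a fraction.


Accuracy = (TP + TN) / (TP + TN + FP + FN) = (46 + 39) / 135 = 17/27.

17/27


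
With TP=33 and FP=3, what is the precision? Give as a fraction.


Precision = TP / (TP + FP) = 33 / 36 = 11/12.

11/12


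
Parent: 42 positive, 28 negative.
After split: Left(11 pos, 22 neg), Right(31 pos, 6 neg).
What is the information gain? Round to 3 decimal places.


H(parent) = 0.9710. H(left) = 0.9183, H(right) = 0.6395. Weighted = (33/70)*0.9183 + (37/70)*0.6395 = 0.7709. IG = 0.9710 - 0.7709 = 0.2001, which rounds to 0.200.

0.200


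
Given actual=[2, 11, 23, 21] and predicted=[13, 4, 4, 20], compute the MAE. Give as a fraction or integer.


MAE = (1/4) * (|2-13|=11 + |11-4|=7 + |23-4|=19 + |21-20|=1). Sum = 38. MAE = 19/2.

19/2


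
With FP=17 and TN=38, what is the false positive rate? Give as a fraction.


FPR = FP / (FP + TN) = 17 / 55 = 17/55.

17/55


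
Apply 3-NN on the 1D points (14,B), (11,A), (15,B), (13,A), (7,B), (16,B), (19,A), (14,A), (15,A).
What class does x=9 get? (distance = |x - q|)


Distances: |14-9|=5, |11-9|=2, |15-9|=6, |13-9|=4, |7-9|=2, |16-9|=7, |19-9|=10, |14-9|=5, |15-9|=6. 3 nearest: (11,A), (7,B), (13,A). Counts: {'A': 2, 'B': 1}. Majority class: A.

A


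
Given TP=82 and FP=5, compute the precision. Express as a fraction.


Precision = TP / (TP + FP) = 82 / 87 = 82/87.

82/87


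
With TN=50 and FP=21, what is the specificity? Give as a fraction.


Specificity = TN / (TN + FP) = 50 / 71 = 50/71.

50/71


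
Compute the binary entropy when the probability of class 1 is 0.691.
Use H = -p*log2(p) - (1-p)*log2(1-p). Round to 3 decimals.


H = -0.691*log2(0.691) - 0.309*log2(0.309) = 0.892.

0.892


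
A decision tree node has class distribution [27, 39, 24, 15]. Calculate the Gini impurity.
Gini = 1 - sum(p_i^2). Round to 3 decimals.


Total = 105. Proportions: 27/105, 39/105, 24/105, 15/105. sum(p_i^2) = 0.2767. Gini = 1 - 0.2767 = 0.7233, which rounds to 0.723.

0.723


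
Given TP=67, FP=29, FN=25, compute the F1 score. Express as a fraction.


Precision = 67/96 = 67/96. Recall = 67/92 = 67/92. F1 = 2*P*R/(P+R) = 67/94.

67/94


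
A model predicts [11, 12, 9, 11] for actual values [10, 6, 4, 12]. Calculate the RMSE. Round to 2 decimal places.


MSE = 15.7500. RMSE = sqrt(15.7500) = 3.97.

3.97


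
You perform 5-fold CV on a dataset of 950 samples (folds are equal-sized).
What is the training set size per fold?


Each validation fold has 950/5 = 190 samples. Training set = 950 - 190 = 760.

760


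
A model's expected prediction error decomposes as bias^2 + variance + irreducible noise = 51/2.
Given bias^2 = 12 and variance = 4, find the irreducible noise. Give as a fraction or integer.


Total error = bias^2 + variance + irreducible noise. So irreducible noise = 51/2 - 12 - 4 = 19/2.

19/2


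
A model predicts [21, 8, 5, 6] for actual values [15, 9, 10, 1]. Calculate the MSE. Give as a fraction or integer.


MSE = (1/4) * ((15-21)^2=36 + (9-8)^2=1 + (10-5)^2=25 + (1-6)^2=25). Sum = 87. MSE = 87/4.

87/4


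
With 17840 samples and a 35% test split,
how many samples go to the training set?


Test set = 17840 * 35% = 6244. Training set = 17840 - 6244 = 11596.

11596


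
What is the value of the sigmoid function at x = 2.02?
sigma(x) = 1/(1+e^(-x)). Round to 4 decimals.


sigma(2.02) = 1/(1+e^(-2.02)) = 1/(1+0.132655) = 1/1.132655 = 0.8829.

0.8829


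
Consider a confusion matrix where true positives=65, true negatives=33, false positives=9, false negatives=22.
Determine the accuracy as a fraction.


Accuracy = (TP + TN) / (TP + TN + FP + FN) = (65 + 33) / 129 = 98/129.

98/129


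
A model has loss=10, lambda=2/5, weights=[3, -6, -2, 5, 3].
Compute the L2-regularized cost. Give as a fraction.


L2 sq norm = sum(w^2) = 83. J = 10 + 2/5 * 83 = 216/5.

216/5


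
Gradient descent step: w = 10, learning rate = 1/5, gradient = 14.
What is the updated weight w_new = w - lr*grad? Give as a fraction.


w_new = 10 - 1/5 * 14 = 10 - 14/5 = 36/5.

36/5


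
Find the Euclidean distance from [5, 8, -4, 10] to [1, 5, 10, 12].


d = sqrt(sum of squared differences). (5-1)^2=16, (8-5)^2=9, (-4-10)^2=196, (10-12)^2=4. Sum = 225.

15


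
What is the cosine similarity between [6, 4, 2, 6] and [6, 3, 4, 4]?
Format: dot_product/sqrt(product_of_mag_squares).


dot = 80. |a|^2 = 92, |b|^2 = 77. cos = 80/sqrt(7084).

80/sqrt(7084)


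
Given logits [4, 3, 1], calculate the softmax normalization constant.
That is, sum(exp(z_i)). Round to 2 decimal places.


Denom = e^4=54.5982 + e^3=20.0855 + e^1=2.7183. Sum = 77.4020, which rounds to 77.40.

77.40


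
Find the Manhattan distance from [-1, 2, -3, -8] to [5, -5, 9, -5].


d = sum of absolute differences: |-1-5|=6 + |2--5|=7 + |-3-9|=12 + |-8--5|=3 = 28.

28


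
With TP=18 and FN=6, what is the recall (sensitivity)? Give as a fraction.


Recall = TP / (TP + FN) = 18 / 24 = 3/4.

3/4


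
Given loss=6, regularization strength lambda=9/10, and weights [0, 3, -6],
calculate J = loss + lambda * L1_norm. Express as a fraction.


L1 norm = sum(|w|) = 9. J = 6 + 9/10 * 9 = 141/10.

141/10


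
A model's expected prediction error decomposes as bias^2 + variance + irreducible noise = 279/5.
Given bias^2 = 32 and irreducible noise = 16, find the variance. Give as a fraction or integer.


Total error = bias^2 + variance + irreducible noise. So variance = 279/5 - 32 - 16 = 39/5.

39/5


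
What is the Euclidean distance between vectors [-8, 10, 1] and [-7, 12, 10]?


d = sqrt(sum of squared differences). (-8--7)^2=1, (10-12)^2=4, (1-10)^2=81. Sum = 86.

sqrt(86)


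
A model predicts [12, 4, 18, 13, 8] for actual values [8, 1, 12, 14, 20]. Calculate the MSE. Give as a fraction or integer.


MSE = (1/5) * ((8-12)^2=16 + (1-4)^2=9 + (12-18)^2=36 + (14-13)^2=1 + (20-8)^2=144). Sum = 206. MSE = 206/5.

206/5


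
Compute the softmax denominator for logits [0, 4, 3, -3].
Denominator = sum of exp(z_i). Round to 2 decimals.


Denom = e^0=1.0000 + e^4=54.5982 + e^3=20.0855 + e^-3=0.0498. Sum = 75.7335, which rounds to 75.73.

75.73


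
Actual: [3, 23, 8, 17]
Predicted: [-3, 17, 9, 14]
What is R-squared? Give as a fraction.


Mean(y) = 51/4. SS_res = 82. SS_tot = 963/4. R^2 = 1 - 82/(963/4) = 635/963.

635/963


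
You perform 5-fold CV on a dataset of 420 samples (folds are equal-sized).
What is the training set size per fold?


Each validation fold has 420/5 = 84 samples. Training set = 420 - 84 = 336.

336


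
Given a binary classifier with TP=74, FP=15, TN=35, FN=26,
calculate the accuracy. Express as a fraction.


Accuracy = (TP + TN) / (TP + TN + FP + FN) = (74 + 35) / 150 = 109/150.

109/150


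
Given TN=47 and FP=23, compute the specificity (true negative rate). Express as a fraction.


Specificity = TN / (TN + FP) = 47 / 70 = 47/70.

47/70


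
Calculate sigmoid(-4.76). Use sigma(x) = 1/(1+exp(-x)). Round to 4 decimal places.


sigma(-4.76) = 1/(1+e^(4.76)) = 1/(1+116.745926) = 1/117.745926 = 0.0085.

0.0085


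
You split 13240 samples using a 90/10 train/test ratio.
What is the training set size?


Test set = 13240 * 10% = 1324. Training set = 13240 - 1324 = 11916.

11916


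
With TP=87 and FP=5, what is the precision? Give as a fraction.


Precision = TP / (TP + FP) = 87 / 92 = 87/92.

87/92


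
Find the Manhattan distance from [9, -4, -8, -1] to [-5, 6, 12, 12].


d = sum of absolute differences: |9--5|=14 + |-4-6|=10 + |-8-12|=20 + |-1-12|=13 = 57.

57


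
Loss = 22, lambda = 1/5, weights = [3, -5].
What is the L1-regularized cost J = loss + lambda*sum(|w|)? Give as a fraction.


L1 norm = sum(|w|) = 8. J = 22 + 1/5 * 8 = 118/5.

118/5


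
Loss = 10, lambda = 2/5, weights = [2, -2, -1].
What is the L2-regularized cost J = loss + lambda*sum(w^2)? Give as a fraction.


L2 sq norm = sum(w^2) = 9. J = 10 + 2/5 * 9 = 68/5.

68/5


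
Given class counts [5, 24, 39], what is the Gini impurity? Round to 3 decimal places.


Total = 68. Proportions: 5/68, 24/68, 39/68. sum(p_i^2) = 0.4589. Gini = 1 - 0.4589 = 0.5411, which rounds to 0.541.

0.541


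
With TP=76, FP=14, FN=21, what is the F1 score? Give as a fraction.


Precision = 76/90 = 38/45. Recall = 76/97 = 76/97. F1 = 2*P*R/(P+R) = 152/187.

152/187


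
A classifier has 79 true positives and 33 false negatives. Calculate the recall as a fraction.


Recall = TP / (TP + FN) = 79 / 112 = 79/112.

79/112


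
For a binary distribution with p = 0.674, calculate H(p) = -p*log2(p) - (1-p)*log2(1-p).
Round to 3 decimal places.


H = -0.674*log2(0.674) - 0.326*log2(0.326) = 0.911.

0.911


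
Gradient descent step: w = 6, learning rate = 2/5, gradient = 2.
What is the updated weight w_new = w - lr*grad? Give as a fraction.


w_new = 6 - 2/5 * 2 = 6 - 4/5 = 26/5.

26/5


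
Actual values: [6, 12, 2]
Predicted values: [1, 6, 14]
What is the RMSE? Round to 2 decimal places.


MSE = 68.3333. RMSE = sqrt(68.3333) = 8.27.

8.27


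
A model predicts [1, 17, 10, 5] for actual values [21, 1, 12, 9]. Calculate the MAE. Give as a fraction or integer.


MAE = (1/4) * (|21-1|=20 + |1-17|=16 + |12-10|=2 + |9-5|=4). Sum = 42. MAE = 21/2.

21/2


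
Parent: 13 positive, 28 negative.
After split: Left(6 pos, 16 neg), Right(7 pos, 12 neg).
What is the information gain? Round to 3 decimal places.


H(parent) = 0.9012. H(left) = 0.8454, H(right) = 0.9495. Weighted = (22/41)*0.8454 + (19/41)*0.9495 = 0.8936. IG = 0.9012 - 0.8936 = 0.0076, which rounds to 0.008.

0.008


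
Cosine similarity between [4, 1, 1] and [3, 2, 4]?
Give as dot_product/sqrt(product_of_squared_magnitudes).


dot = 18. |a|^2 = 18, |b|^2 = 29. cos = 18/sqrt(522).

18/sqrt(522)


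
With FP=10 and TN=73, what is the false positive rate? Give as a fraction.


FPR = FP / (FP + TN) = 10 / 83 = 10/83.

10/83


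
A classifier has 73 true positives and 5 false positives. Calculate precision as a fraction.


Precision = TP / (TP + FP) = 73 / 78 = 73/78.

73/78


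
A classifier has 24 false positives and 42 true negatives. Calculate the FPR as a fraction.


FPR = FP / (FP + TN) = 24 / 66 = 4/11.

4/11


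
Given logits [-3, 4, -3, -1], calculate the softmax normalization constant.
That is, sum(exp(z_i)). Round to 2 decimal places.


Denom = e^-3=0.0498 + e^4=54.5982 + e^-3=0.0498 + e^-1=0.3679. Sum = 55.0657, which rounds to 55.07.

55.07


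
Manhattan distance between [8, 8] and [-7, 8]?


d = sum of absolute differences: |8--7|=15 + |8-8|=0 = 15.

15


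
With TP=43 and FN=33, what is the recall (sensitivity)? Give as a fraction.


Recall = TP / (TP + FN) = 43 / 76 = 43/76.

43/76


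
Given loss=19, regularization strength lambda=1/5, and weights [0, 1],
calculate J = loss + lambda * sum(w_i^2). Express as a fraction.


L2 sq norm = sum(w^2) = 1. J = 19 + 1/5 * 1 = 96/5.

96/5


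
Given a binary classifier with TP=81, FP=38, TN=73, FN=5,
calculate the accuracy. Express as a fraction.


Accuracy = (TP + TN) / (TP + TN + FP + FN) = (81 + 73) / 197 = 154/197.

154/197


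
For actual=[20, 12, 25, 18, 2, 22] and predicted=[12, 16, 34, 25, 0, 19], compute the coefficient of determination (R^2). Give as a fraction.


Mean(y) = 33/2. SS_res = 223. SS_tot = 695/2. R^2 = 1 - 223/(695/2) = 249/695.

249/695


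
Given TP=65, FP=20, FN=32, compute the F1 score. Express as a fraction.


Precision = 65/85 = 13/17. Recall = 65/97 = 65/97. F1 = 2*P*R/(P+R) = 5/7.

5/7


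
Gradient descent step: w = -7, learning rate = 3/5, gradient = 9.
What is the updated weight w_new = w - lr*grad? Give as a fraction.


w_new = -7 - 3/5 * 9 = -7 - 27/5 = -62/5.

-62/5


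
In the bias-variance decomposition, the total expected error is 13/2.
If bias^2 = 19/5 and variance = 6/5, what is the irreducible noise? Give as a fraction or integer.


Total error = bias^2 + variance + irreducible noise. So irreducible noise = 13/2 - 19/5 - 6/5 = 3/2.

3/2


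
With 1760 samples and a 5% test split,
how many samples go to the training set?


Test set = 1760 * 5% = 88. Training set = 1760 - 88 = 1672.

1672


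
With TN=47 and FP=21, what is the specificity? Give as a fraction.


Specificity = TN / (TN + FP) = 47 / 68 = 47/68.

47/68


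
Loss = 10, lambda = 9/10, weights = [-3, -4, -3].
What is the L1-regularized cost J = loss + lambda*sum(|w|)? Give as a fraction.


L1 norm = sum(|w|) = 10. J = 10 + 9/10 * 10 = 19.

19


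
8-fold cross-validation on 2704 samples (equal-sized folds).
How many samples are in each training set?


Each validation fold has 2704/8 = 338 samples. Training set = 2704 - 338 = 2366.

2366


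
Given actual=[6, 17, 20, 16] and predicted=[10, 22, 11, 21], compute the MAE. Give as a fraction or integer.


MAE = (1/4) * (|6-10|=4 + |17-22|=5 + |20-11|=9 + |16-21|=5). Sum = 23. MAE = 23/4.

23/4


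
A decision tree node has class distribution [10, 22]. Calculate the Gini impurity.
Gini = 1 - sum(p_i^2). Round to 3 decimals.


Total = 32. Proportions: 10/32, 22/32. sum(p_i^2) = 0.5703. Gini = 1 - 0.5703 = 0.4297, which rounds to 0.430.

0.430


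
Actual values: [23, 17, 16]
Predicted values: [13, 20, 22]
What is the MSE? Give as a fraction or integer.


MSE = (1/3) * ((23-13)^2=100 + (17-20)^2=9 + (16-22)^2=36). Sum = 145. MSE = 145/3.

145/3


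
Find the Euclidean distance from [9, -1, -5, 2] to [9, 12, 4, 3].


d = sqrt(sum of squared differences). (9-9)^2=0, (-1-12)^2=169, (-5-4)^2=81, (2-3)^2=1. Sum = 251.

sqrt(251)


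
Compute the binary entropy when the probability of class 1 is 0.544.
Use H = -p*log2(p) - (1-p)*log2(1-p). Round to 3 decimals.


H = -0.544*log2(0.544) - 0.456*log2(0.456) = 0.994.

0.994


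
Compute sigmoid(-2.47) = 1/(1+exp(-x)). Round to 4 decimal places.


sigma(-2.47) = 1/(1+e^(2.47)) = 1/(1+11.822447) = 1/12.822447 = 0.0780.

0.0780


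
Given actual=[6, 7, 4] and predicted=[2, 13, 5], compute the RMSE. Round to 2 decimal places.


MSE = 17.6667. RMSE = sqrt(17.6667) = 4.20.

4.20


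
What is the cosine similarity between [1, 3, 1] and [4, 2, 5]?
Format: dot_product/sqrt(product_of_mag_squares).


dot = 15. |a|^2 = 11, |b|^2 = 45. cos = 15/sqrt(495).

15/sqrt(495)


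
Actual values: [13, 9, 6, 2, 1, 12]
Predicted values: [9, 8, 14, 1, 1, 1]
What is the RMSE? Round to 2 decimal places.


MSE = 33.8333. RMSE = sqrt(33.8333) = 5.82.

5.82


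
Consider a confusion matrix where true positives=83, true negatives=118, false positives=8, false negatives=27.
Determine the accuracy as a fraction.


Accuracy = (TP + TN) / (TP + TN + FP + FN) = (83 + 118) / 236 = 201/236.

201/236


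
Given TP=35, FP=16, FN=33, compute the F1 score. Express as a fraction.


Precision = 35/51 = 35/51. Recall = 35/68 = 35/68. F1 = 2*P*R/(P+R) = 10/17.

10/17


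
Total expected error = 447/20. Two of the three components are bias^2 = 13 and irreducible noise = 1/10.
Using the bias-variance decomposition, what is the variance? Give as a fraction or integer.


Total error = bias^2 + variance + irreducible noise. So variance = 447/20 - 13 - 1/10 = 37/4.

37/4


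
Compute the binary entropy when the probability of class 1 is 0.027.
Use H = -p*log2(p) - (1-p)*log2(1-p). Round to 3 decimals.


H = -0.027*log2(0.027) - 0.973*log2(0.973) = 0.179.

0.179


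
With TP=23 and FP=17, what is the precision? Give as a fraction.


Precision = TP / (TP + FP) = 23 / 40 = 23/40.

23/40


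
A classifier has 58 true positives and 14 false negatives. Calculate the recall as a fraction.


Recall = TP / (TP + FN) = 58 / 72 = 29/36.

29/36


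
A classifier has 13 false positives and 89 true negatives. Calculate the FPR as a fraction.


FPR = FP / (FP + TN) = 13 / 102 = 13/102.

13/102


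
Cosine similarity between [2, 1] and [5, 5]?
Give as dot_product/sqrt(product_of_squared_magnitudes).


dot = 15. |a|^2 = 5, |b|^2 = 50. cos = 15/sqrt(250).

15/sqrt(250)


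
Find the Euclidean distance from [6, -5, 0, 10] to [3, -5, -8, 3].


d = sqrt(sum of squared differences). (6-3)^2=9, (-5--5)^2=0, (0--8)^2=64, (10-3)^2=49. Sum = 122.

sqrt(122)


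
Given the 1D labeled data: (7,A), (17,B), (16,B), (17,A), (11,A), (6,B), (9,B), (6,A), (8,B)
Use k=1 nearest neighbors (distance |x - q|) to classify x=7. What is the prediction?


Distances: |7-7|=0, |17-7|=10, |16-7|=9, |17-7|=10, |11-7|=4, |6-7|=1, |9-7|=2, |6-7|=1, |8-7|=1. 1 nearest: (7,A). Counts: {'A': 1}. Majority class: A.

A


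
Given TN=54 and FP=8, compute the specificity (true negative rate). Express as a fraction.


Specificity = TN / (TN + FP) = 54 / 62 = 27/31.

27/31


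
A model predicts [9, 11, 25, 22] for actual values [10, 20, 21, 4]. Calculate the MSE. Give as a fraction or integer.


MSE = (1/4) * ((10-9)^2=1 + (20-11)^2=81 + (21-25)^2=16 + (4-22)^2=324). Sum = 422. MSE = 211/2.

211/2


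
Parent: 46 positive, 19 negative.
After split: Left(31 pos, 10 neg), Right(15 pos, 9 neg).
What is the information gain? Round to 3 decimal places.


H(parent) = 0.8717. H(left) = 0.8015, H(right) = 0.9544. Weighted = (41/65)*0.8015 + (24/65)*0.9544 = 0.8580. IG = 0.8717 - 0.8580 = 0.0137, which rounds to 0.014.

0.014
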